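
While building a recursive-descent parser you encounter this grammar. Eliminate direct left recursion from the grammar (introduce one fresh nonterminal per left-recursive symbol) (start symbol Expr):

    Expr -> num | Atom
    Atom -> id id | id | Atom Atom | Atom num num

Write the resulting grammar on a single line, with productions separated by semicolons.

Expr -> num | Atom; Atom -> id id Atom1 | id Atom1; Atom1 -> Atom Atom1 | num num Atom1 | eps

Left recursion appears on Atom.
For Atom: α = {Atom, num num}, β = {id id, id}. Rewrite as Atom → β Atom1 and Atom1 → α Atom1 | ε.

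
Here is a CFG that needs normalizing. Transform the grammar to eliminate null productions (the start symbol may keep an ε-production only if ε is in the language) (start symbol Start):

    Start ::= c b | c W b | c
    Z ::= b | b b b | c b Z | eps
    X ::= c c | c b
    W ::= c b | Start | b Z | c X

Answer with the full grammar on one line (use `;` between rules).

Nullable set = {Z}.
ε ∉ L(G), so no ε-production is kept.
Expand every rule over subsets of its nullable positions: Z → c b Z gives c b Z | c b. W → b Z gives b Z | b.

Start ::= c b | c W b | c; Z ::= b | b b b | c b Z | c b; X ::= c c | c b; W ::= c b | Start | b Z | b | c X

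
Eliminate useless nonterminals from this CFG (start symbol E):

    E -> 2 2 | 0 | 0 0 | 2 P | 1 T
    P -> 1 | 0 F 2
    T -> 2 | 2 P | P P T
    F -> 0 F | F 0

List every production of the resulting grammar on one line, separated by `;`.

Generating nonterminals: {E, P, T}.
Reachable from E after that: {E, P, T}.
Removed useless symbols: {F} and every production mentioning them.

E -> 2 2 | 0 | 0 0 | 2 P | 1 T; P -> 1; T -> 2 | 2 P | P P T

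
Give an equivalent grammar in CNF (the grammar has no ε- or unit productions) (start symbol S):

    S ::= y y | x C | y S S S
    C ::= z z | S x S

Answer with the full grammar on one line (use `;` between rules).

S ::= X1 X1 | X2 C | X1 Y1; C ::= X3 X3 | S Y3; X1 ::= y; X2 ::= x; X3 ::= z; Y1 ::= S Y2; Y2 ::= S S; Y3 ::= X2 S

Introduce a nonterminal for each terminal appearing in a rule of length ≥ 2: X1 → y, X2 → x, X3 → z.
Binarize each right-hand side of length ≥ 3 by chaining fresh nonterminals (Y1, Y2, …): affected rules were S → X1 S S S; C → S X2 S.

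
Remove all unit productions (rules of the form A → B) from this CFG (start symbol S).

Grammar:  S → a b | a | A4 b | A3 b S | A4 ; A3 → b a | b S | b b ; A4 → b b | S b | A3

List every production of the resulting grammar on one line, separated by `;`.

S → b b | S b | a b | a | A4 b | A3 b S | b a | b S; A3 → b a | b S | b b; A4 → b b | S b | b a | b S

Unit pairs: A4 ⇒* {A3}; S ⇒* {A3, A4}.
For each unit pair (A, B), copy every non-unit production of B to A, then drop all unit productions.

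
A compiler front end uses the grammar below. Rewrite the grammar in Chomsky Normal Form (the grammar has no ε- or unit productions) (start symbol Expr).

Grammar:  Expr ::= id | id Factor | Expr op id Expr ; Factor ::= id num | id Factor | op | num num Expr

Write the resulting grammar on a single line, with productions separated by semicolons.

Introduce a nonterminal for each terminal appearing in a rule of length ≥ 2: X1 → id, X2 → op, X3 → num.
Binarize each right-hand side of length ≥ 3 by chaining fresh nonterminals (Y1, Y2, …): affected rules were Expr → Expr X2 X1 Expr; Factor → X3 X3 Expr.

Expr ::= id | X1 Factor | Expr Y1; Factor ::= X1 X3 | X1 Factor | op | X3 Y3; X1 ::= id; X2 ::= op; X3 ::= num; Y1 ::= X2 Y2; Y2 ::= X1 Expr; Y3 ::= X3 Expr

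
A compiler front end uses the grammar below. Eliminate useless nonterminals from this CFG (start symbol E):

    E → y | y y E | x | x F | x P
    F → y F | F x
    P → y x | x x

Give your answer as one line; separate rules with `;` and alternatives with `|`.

Generating nonterminals: {E, P}.
Reachable from E after that: {E, P}.
Removed useless symbols: {F} and every production mentioning them.

E → y | y y E | x | x P; P → y x | x x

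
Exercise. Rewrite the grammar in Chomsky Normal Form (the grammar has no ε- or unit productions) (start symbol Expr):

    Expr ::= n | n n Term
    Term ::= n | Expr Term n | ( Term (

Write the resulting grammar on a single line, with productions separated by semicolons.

Introduce a nonterminal for each terminal appearing in a rule of length ≥ 2: X1 → n, X2 → (.
Binarize each right-hand side of length ≥ 3 by chaining fresh nonterminals (Y1, Y2, …): affected rules were Expr → X1 X1 Term; Term → Expr Term X1; Term → X2 Term X2.

Expr ::= n | X1 Y1; Term ::= n | Expr Y2 | X2 Y3; X1 ::= n; X2 ::= (; Y1 ::= X1 Term; Y2 ::= Term X1; Y3 ::= Term X2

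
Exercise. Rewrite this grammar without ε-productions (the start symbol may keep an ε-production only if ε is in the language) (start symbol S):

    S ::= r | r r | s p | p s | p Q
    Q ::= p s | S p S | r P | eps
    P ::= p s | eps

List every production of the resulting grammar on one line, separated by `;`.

S ::= r | r r | s p | p s | p Q | p; Q ::= p s | S p S | r P | r; P ::= p s

Nullable nonterminals: {P, Q}.
ε ∉ L(G), so no ε-production is kept.
Expand every rule over subsets of its nullable positions: S → p Q gives p Q | p. Q → r P gives r P | r.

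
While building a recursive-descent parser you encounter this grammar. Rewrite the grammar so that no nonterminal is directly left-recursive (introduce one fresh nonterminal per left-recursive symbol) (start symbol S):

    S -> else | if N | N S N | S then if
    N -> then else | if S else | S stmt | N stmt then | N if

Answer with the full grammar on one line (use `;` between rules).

Directly left-recursive nonterminals: S, N.
For S: α = {then if}, β = {else, if N, N S N}. Rewrite as S → β S' and S' → α S' | ε.
For N: α = {stmt then, if}, β = {then else, if S else, S stmt}. Rewrite as N → β N' and N' → α N' | ε.

S -> else S' | if N S' | N S N S'; N -> then else N' | if S else N' | S stmt N'; S' -> then if S' | ε; N' -> stmt then N' | if N' | ε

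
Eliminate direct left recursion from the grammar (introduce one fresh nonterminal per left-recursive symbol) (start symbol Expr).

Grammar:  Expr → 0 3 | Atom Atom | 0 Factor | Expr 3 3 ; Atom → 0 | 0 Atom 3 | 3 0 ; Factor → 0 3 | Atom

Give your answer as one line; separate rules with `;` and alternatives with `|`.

Left recursion appears on Expr.
For Expr: α = {3 3}, β = {0 3, Atom Atom, 0 Factor}. Rewrite as Expr → β Expr1 and Expr1 → α Expr1 | ε.

Expr → 0 3 Expr1 | Atom Atom Expr1 | 0 Factor Expr1; Atom → 0 | 0 Atom 3 | 3 0; Factor → 0 3 | Atom; Expr1 → 3 3 Expr1 | ε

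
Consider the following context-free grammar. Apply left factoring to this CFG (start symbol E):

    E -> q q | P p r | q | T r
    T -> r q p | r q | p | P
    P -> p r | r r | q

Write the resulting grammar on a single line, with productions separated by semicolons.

E has alternatives sharing prefix 'q': factor to E → q E' with E' → q | ε.
T has alternatives sharing prefix 'r q': factor to T → r q T' with T' → p | ε.

E -> P p r | T r | q E'; T -> p | P | r q T'; P -> p r | r r | q; E' -> q | epsilon; T' -> p | epsilon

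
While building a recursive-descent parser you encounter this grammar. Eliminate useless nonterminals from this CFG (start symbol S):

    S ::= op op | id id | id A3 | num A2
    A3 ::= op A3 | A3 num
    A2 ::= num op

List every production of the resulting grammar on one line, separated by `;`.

Generating nonterminals: {A2, S}.
Reachable from S after that: {A2, S}.
Removed useless symbols: {A3} and every production mentioning them.

S ::= op op | id id | num A2; A2 ::= num op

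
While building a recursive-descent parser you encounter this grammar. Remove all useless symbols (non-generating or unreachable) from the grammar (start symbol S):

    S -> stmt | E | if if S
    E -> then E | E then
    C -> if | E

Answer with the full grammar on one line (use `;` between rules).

Generating nonterminals: {C, S}.
Reachable from S after that: {S}.
Removed useless symbols: {C, E} and every production mentioning them.

S -> stmt | if if S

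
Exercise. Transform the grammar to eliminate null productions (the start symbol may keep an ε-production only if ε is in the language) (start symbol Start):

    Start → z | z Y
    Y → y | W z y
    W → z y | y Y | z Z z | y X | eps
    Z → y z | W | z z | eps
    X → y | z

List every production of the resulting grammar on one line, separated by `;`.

Start → z | z Y; Y → y | W z y | z y; W → z y | y Y | z Z z | z z | y X; Z → y z | W | z z; X → y | z

Nullable nonterminals: {W, Z}.
ε ∉ L(G), so no ε-production is kept.
Expand every rule over subsets of its nullable positions: Y → W z y gives W z y | z y. W → z Z z gives z Z z | z z.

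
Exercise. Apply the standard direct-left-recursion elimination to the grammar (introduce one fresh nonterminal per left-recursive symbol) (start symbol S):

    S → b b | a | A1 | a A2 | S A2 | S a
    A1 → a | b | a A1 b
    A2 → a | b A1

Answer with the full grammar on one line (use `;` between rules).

Left recursion appears on S.
For S: α = {A2, a}, β = {b b, a, A1, a A2}. Rewrite as S → β S' and S' → α S' | ε.

S → b b S' | a S' | A1 S' | a A2 S'; A1 → a | b | a A1 b; A2 → a | b A1; S' → A2 S' | a S' | ε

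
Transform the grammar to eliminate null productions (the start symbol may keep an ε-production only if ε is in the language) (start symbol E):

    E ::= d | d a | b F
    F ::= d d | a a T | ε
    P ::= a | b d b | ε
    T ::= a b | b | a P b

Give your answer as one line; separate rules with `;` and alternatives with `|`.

Nullable nonterminals: {F, P}.
ε ∉ L(G), so no ε-production is kept.
Add the nullable-subset variants: E → b F gives b F | b.

E ::= d | d a | b F | b; F ::= d d | a a T; P ::= a | b d b; T ::= a b | b | a P b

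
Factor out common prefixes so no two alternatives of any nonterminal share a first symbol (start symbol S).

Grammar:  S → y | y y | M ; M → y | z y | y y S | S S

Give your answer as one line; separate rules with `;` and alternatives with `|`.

S → M | y S'; M → z y | S S | y M'; S' → ε | y; M' → ε | y S

S has alternatives sharing prefix 'y': factor to S → y S' with S' → ε | y.
M has alternatives sharing prefix 'y': factor to M → y M' with M' → ε | y S.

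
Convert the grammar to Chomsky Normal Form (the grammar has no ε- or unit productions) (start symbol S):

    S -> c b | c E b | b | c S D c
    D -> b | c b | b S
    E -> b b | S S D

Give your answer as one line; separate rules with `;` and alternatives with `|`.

S -> X1 X2 | X1 Y1 | b | X1 Y2; D -> b | X1 X2 | X2 S; E -> X2 X2 | S Y4; X1 -> c; X2 -> b; Y1 -> E X2; Y2 -> S Y3; Y3 -> D X1; Y4 -> S D

Introduce a nonterminal for each terminal appearing in a rule of length ≥ 2: X1 → c, X2 → b.
Binarize each right-hand side of length ≥ 3 by chaining fresh nonterminals (Y1, Y2, …): affected rules were S → X1 E X2; S → X1 S D X1; E → S S D.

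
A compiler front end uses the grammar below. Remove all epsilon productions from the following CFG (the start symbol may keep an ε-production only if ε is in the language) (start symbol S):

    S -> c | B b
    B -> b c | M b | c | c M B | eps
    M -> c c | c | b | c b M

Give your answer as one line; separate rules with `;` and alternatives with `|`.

Nullable set = {B}.
ε ∉ L(G), so no ε-production is kept.
Add the nullable-subset variants: S → B b gives B b | b. B → c M B gives c M B | c M.

S -> c | B b | b; B -> b c | M b | c | c M B | c M; M -> c c | c | b | c b M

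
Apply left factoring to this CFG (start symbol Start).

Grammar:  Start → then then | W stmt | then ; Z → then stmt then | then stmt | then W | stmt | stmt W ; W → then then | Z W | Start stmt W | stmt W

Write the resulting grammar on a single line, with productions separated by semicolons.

Start → W stmt | then Start1; Z → then Z1 | stmt Z2; W → then then | Z W | Start stmt W | stmt W; Start1 → then | ε; Z1 → W | stmt Z11; Z2 → ε | W; Z11 → then | ε

Start has alternatives sharing prefix 'then': factor to Start → then Start1 with Start1 → then | ε.
Z has alternatives sharing prefix 'then': factor to Z → then Z1 with Z1 → stmt then | stmt | W.
Z has alternatives sharing prefix 'stmt': factor to Z → stmt Z2 with Z2 → ε | W.
Z1 has alternatives sharing prefix 'stmt': factor to Z1 → stmt Z11 with Z11 → then | ε.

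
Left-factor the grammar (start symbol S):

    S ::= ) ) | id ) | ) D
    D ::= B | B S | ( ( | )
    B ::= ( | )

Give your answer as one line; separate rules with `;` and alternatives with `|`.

S has alternatives sharing prefix ')': factor to S → ) S' with S' → ) | D.
D has alternatives sharing prefix 'B': factor to D → B D' with D' → ε | S.

S ::= id ) | ) S'; D ::= ( ( | ) | B D'; B ::= ( | ); S' ::= ) | D; D' ::= epsilon | S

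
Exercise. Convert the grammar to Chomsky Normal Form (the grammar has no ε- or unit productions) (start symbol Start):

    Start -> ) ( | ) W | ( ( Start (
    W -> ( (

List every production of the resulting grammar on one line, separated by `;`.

Start -> X1 X2 | X1 W | X2 Y1; W -> X2 X2; X1 -> ); X2 -> (; Y1 -> X2 Y2; Y2 -> Start X2

Introduce a nonterminal for each terminal appearing in a rule of length ≥ 2: X1 → ), X2 → (.
Binarize each right-hand side of length ≥ 3 by chaining fresh nonterminals (Y1, Y2, …): affected rules were Start → X2 X2 Start X2.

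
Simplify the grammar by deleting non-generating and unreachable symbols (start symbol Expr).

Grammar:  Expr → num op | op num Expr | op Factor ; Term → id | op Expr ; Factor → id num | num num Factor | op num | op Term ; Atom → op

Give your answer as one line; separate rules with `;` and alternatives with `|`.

Expr → num op | op num Expr | op Factor; Term → id | op Expr; Factor → id num | num num Factor | op num | op Term

Generating nonterminals: {Atom, Expr, Factor, Term}.
Reachable from Expr after that: {Expr, Factor, Term}.
Removed useless symbols: {Atom} and every production mentioning them.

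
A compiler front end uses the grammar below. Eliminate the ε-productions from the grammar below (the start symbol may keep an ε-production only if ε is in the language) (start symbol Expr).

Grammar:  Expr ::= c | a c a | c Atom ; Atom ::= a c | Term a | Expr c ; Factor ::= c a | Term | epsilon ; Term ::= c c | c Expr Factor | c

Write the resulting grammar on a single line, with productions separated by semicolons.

Expr ::= c | a c a | c Atom; Atom ::= a c | Term a | Expr c; Factor ::= c a | Term; Term ::= c c | c Expr Factor | c Expr | c

Nullable set = {Factor}.
ε ∉ L(G), so no ε-production is kept.
Expand every rule over subsets of its nullable positions: Term → c Expr Factor gives c Expr Factor | c Expr.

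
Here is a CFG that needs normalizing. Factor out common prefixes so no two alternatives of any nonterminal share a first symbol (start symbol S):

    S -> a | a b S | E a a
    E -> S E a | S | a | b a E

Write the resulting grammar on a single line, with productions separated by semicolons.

S has alternatives sharing prefix 'a': factor to S → a S' with S' → ε | b S.
E has alternatives sharing prefix 'S': factor to E → S E' with E' → E a | ε.

S -> E a a | a S'; E -> a | b a E | S E'; S' -> ε | b S; E' -> E a | ε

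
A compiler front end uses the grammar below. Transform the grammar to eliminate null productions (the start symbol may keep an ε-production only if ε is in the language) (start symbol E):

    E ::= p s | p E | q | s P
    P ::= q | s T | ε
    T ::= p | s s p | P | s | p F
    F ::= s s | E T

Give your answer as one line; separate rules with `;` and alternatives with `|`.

E ::= p s | p E | q | s P | s; P ::= q | s T | s; T ::= p | s s p | P | s | p F; F ::= s s | E T | E

Nullable set = {P, T}.
ε ∉ L(G), so no ε-production is kept.
Add the nullable-subset variants: E → s P gives s P | s. P → s T gives s T | s. F → E T gives E T | E.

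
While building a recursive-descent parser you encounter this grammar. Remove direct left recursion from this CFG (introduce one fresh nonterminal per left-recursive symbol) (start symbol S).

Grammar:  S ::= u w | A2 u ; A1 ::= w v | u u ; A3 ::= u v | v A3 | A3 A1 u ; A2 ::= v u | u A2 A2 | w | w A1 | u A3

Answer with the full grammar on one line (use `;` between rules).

S ::= u w | A2 u; A1 ::= w v | u u; A3 ::= u v A3' | v A3 A3'; A2 ::= v u | u A2 A2 | w | w A1 | u A3; A3' ::= A1 u A3' | ε

A3 is directly left-recursive.
For A3: α = {A1 u}, β = {u v, v A3}. Rewrite as A3 → β A3' and A3' → α A3' | ε.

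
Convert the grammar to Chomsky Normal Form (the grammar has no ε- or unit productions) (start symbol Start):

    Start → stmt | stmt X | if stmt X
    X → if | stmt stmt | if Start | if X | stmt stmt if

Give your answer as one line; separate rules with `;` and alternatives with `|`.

Introduce a nonterminal for each terminal appearing in a rule of length ≥ 2: X1 → stmt, X2 → if.
Binarize each right-hand side of length ≥ 3 by chaining fresh nonterminals (Y1, Y2, …): affected rules were Start → X2 X1 X; X → X1 X1 X2.

Start → stmt | X1 X | X2 Y1; X → if | X1 X1 | X2 Start | X2 X | X1 Y2; X1 → stmt; X2 → if; Y1 → X1 X; Y2 → X1 X2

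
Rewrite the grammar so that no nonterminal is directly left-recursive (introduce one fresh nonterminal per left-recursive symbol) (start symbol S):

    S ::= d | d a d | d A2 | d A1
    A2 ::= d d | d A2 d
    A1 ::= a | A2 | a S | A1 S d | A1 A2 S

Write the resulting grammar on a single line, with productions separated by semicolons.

Left recursion appears on A1.
For A1: α = {S d, A2 S}, β = {a, A2, a S}. Rewrite as A1 → β A1' and A1' → α A1' | ε.

S ::= d | d a d | d A2 | d A1; A2 ::= d d | d A2 d; A1 ::= a A1' | A2 A1' | a S A1'; A1' ::= S d A1' | A2 S A1' | ε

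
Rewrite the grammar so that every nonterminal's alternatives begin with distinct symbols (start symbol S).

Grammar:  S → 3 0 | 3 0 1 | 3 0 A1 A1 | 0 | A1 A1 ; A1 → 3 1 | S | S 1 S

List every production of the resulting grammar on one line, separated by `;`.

S has alternatives sharing prefix '3 0': factor to S → 3 0 S' with S' → ε | 1 | A1 A1.
A1 has alternatives sharing prefix 'S': factor to A1 → S A1' with A1' → ε | 1 S.

S → 0 | A1 A1 | 3 0 S'; A1 → 3 1 | S A1'; S' → epsilon | 1 | A1 A1; A1' → epsilon | 1 S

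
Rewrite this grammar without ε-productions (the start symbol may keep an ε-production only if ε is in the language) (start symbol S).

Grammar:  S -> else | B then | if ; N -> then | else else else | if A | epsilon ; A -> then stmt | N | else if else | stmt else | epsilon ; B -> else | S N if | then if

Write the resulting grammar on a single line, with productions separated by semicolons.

Nullable set = {A, N}.
ε ∉ L(G), so no ε-production is kept.
Expand every rule over subsets of its nullable positions: N → if A gives if A | if. B → S N if gives S N if | S if.

S -> else | B then | if; N -> then | else else else | if A | if; A -> then stmt | N | else if else | stmt else; B -> else | S N if | S if | then if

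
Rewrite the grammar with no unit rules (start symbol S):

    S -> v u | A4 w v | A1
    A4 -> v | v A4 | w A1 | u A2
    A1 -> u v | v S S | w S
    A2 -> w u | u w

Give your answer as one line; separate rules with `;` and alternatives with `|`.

S -> u v | v S S | w S | v u | A4 w v; A4 -> v | v A4 | w A1 | u A2; A1 -> u v | v S S | w S; A2 -> w u | u w

Unit pairs: S ⇒* {A1}.
Replace each nonterminal's rules with the union of the non-unit rules of every nonterminal it unit-derives.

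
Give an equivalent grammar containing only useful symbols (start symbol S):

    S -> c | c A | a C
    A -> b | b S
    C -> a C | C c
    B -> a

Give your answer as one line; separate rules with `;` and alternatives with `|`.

Generating nonterminals: {A, B, S}.
Reachable from S after that: {A, S}.
Removed useless symbols: {B, C} and every production mentioning them.

S -> c | c A; A -> b | b S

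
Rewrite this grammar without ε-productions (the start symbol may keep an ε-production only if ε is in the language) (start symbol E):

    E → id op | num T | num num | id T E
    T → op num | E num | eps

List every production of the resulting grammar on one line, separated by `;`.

E → id op | num T | num | num num | id T E | id E; T → op num | E num

Nullable set = {T}.
ε ∉ L(G), so no ε-production is kept.
Add the nullable-subset variants: E → num T gives num T | num. E → id T E gives id T E | id E.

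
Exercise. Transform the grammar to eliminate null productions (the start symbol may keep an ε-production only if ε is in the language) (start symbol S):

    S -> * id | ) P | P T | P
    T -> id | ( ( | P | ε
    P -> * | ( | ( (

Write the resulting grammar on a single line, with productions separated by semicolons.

S -> * id | ) P | P T | P; T -> id | ( ( | P; P -> * | ( | ( (

The nullable symbols are {T}.
ε ∉ L(G), so no ε-production is kept.
Expand every rule over subsets of its nullable positions: S → P T gives P T | P.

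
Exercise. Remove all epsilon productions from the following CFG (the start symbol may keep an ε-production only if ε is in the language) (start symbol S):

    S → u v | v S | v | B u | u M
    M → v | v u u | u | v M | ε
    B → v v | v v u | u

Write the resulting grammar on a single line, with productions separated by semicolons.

The nullable symbols are {M}.
ε ∉ L(G), so no ε-production is kept.
Expand every rule over subsets of its nullable positions: S → u M gives u M | u.

S → u v | v S | v | B u | u M | u; M → v | v u u | u | v M; B → v v | v v u | u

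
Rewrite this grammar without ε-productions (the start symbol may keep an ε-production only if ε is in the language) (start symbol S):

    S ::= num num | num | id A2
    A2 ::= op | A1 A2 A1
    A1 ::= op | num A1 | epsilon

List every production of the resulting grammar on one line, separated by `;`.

S ::= num num | num | id A2; A2 ::= op | A1 A2 A1 | A1 A2 | A2 A1; A1 ::= op | num A1 | num

Nullable nonterminals: {A1}.
ε ∉ L(G), so no ε-production is kept.
Expand every rule over subsets of its nullable positions: A2 → A1 A2 A1 gives A1 A2 A1 | A1 A2 | A2 A1. A1 → num A1 gives num A1 | num.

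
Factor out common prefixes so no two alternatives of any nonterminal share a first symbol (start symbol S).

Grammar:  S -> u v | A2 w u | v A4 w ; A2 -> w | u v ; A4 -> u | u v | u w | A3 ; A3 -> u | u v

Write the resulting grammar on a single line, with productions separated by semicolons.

S -> u v | A2 w u | v A4 w; A2 -> w | u v; A4 -> A3 | u A4'; A3 -> u A3'; A4' -> ε | v | w; A3' -> ε | v

A4 has alternatives sharing prefix 'u': factor to A4 → u A4' with A4' → ε | v | w.
A3 has alternatives sharing prefix 'u': factor to A3 → u A3' with A3' → ε | v.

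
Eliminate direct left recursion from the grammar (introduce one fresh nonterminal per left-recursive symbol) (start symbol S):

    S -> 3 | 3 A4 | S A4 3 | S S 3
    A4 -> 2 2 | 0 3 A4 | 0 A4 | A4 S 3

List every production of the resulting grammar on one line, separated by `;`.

S -> 3 S' | 3 A4 S'; A4 -> 2 2 A4' | 0 3 A4 A4' | 0 A4 A4'; S' -> A4 3 S' | S 3 S' | epsilon; A4' -> S 3 A4' | epsilon

Left recursion appears on S, A4.
For S: α = {A4 3, S 3}, β = {3, 3 A4}. Rewrite as S → β S' and S' → α S' | ε.
For A4: α = {S 3}, β = {2 2, 0 3 A4, 0 A4}. Rewrite as A4 → β A4' and A4' → α A4' | ε.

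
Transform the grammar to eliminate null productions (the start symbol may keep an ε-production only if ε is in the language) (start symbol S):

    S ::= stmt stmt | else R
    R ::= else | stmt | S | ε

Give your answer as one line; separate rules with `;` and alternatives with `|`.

S ::= stmt stmt | else R | else; R ::= else | stmt | S

Nullable set = {R}.
ε ∉ L(G), so no ε-production is kept.
Expand every rule over subsets of its nullable positions: S → else R gives else R | else.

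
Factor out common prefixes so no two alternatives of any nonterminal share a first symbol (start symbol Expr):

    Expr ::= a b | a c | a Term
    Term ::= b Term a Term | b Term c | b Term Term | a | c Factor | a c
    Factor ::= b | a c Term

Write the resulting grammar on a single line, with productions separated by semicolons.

Expr has alternatives sharing prefix 'a': factor to Expr → a Expr1 with Expr1 → b | c | Term.
Term has alternatives sharing prefix 'b Term': factor to Term → b Term Term1 with Term1 → a Term | c | Term.
Term has alternatives sharing prefix 'a': factor to Term → a Term2 with Term2 → ε | c.

Expr ::= a Expr1; Term ::= c Factor | b Term Term1 | a Term2; Factor ::= b | a c Term; Expr1 ::= b | c | Term; Term1 ::= a Term | c | Term; Term2 ::= ε | c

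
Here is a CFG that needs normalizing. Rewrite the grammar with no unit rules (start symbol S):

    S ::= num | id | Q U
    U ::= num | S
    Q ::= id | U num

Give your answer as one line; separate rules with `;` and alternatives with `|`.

S ::= num | id | Q U; U ::= num | id | Q U; Q ::= id | U num

Unit pairs: U ⇒* {S}.
For every A with A ⇒* B via unit rules, add B's non-unit alternatives to A; then delete every rule of the form X → Y.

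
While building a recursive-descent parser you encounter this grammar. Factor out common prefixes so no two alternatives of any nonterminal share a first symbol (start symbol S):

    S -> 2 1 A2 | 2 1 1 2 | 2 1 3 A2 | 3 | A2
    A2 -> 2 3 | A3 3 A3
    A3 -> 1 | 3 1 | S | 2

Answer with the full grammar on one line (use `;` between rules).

S has alternatives sharing prefix '2 1': factor to S → 2 1 S' with S' → A2 | 1 2 | 3 A2.

S -> 3 | A2 | 2 1 S'; A2 -> 2 3 | A3 3 A3; A3 -> 1 | 3 1 | S | 2; S' -> A2 | 1 2 | 3 A2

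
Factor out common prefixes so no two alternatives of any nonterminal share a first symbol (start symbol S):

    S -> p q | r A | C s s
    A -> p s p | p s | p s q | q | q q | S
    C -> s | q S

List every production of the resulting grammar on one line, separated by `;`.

S -> p q | r A | C s s; A -> S | p s A' | q A''; C -> s | q S; A' -> p | eps | q; A'' -> eps | q

A has alternatives sharing prefix 'p s': factor to A → p s A' with A' → p | ε | q.
A has alternatives sharing prefix 'q': factor to A → q A'' with A'' → ε | q.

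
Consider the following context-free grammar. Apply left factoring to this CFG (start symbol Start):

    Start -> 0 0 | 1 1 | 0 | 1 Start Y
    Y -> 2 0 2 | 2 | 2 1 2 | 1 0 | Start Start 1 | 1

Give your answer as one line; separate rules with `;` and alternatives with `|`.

Start has alternatives sharing prefix '0': factor to Start → 0 Start1 with Start1 → 0 | ε.
Start has alternatives sharing prefix '1': factor to Start → 1 Start2 with Start2 → 1 | Start Y.
Y has alternatives sharing prefix '2': factor to Y → 2 Y1 with Y1 → 0 2 | ε | 1 2.
Y has alternatives sharing prefix '1': factor to Y → 1 Y2 with Y2 → 0 | ε.

Start -> 0 Start1 | 1 Start2; Y -> Start Start 1 | 2 Y1 | 1 Y2; Start1 -> 0 | epsilon; Start2 -> 1 | Start Y; Y1 -> 0 2 | epsilon | 1 2; Y2 -> 0 | epsilon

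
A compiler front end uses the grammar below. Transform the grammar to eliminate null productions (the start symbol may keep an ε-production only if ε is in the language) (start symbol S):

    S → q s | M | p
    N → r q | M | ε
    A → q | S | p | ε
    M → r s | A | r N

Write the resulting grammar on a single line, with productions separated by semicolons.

The nullable symbols are {A, M, N, S}.
ε ∈ L(G) since S is nullable, so keep S → ε.
For each production, add variants omitting each subset of nullable occurrences: M → r N gives r N | r.

S → q s | M | p | ε; N → r q | M; A → q | S | p; M → r s | A | r N | r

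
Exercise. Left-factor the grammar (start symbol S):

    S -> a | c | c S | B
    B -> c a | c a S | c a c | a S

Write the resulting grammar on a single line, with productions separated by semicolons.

S -> a | B | c S'; B -> a S | c a B'; S' -> ε | S; B' -> ε | S | c

S has alternatives sharing prefix 'c': factor to S → c S' with S' → ε | S.
B has alternatives sharing prefix 'c a': factor to B → c a B' with B' → ε | S | c.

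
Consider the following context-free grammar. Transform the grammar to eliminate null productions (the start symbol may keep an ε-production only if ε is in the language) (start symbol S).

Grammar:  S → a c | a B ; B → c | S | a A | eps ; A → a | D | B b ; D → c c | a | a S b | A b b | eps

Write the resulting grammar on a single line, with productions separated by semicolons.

The nullable symbols are {A, B, D}.
ε ∉ L(G), so no ε-production is kept.
Add the nullable-subset variants: S → a B gives a B | a. B → a A gives a A | a. A → B b gives B b | b. D → A b b gives A b b | b b.

S → a c | a B | a; B → c | S | a A | a; A → a | D | B b | b; D → c c | a | a S b | A b b | b b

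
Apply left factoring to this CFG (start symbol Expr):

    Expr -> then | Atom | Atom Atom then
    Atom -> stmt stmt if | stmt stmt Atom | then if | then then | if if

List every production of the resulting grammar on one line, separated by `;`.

Expr has alternatives sharing prefix 'Atom': factor to Expr → Atom Expr1 with Expr1 → ε | Atom then.
Atom has alternatives sharing prefix 'stmt stmt': factor to Atom → stmt stmt Atom1 with Atom1 → if | Atom.
Atom has alternatives sharing prefix 'then': factor to Atom → then Atom2 with Atom2 → if | then.

Expr -> then | Atom Expr1; Atom -> if if | stmt stmt Atom1 | then Atom2; Expr1 -> ε | Atom then; Atom1 -> if | Atom; Atom2 -> if | then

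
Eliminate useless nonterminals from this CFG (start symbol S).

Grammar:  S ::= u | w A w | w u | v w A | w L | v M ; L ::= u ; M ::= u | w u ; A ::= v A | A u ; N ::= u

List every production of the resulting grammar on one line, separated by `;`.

S ::= u | w u | w L | v M; L ::= u; M ::= u | w u

Generating nonterminals: {L, M, N, S}.
Reachable from S after that: {L, M, S}.
Removed useless symbols: {A, N} and every production mentioning them.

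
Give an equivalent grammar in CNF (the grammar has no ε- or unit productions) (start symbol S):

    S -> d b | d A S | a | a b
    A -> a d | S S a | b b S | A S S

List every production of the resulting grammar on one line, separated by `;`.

Introduce a nonterminal for each terminal appearing in a rule of length ≥ 2: X1 → d, X2 → b, X3 → a.
Binarize each right-hand side of length ≥ 3 by chaining fresh nonterminals (Y1, Y2, …): affected rules were S → X1 A S; A → S S X3; A → X2 X2 S; A → A S S.

S -> X1 X2 | X1 Y1 | a | X3 X2; A -> X3 X1 | S Y2 | X2 Y3 | A Y4; X1 -> d; X2 -> b; X3 -> a; Y1 -> A S; Y2 -> S X3; Y3 -> X2 S; Y4 -> S S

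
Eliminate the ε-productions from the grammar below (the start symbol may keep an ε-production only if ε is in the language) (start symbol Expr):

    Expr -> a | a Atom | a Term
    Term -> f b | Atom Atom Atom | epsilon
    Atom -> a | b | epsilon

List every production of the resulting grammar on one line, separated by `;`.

Nullable nonterminals: {Atom, Term}.
ε ∉ L(G), so no ε-production is kept.
Add the nullable-subset variants: Term → Atom Atom Atom gives Atom Atom Atom | Atom Atom | Atom.

Expr -> a | a Atom | a Term; Term -> f b | Atom Atom Atom | Atom Atom | Atom; Atom -> a | b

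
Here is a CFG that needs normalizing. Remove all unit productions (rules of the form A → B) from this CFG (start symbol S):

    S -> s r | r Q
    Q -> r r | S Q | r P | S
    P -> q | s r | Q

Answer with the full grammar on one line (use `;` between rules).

Unit pairs: P ⇒* {Q, S}; Q ⇒* {S}.
Replace each nonterminal's rules with the union of the non-unit rules of every nonterminal it unit-derives.

S -> s r | r Q; Q -> s r | r Q | r r | S Q | r P; P -> s r | r Q | q | r r | S Q | r P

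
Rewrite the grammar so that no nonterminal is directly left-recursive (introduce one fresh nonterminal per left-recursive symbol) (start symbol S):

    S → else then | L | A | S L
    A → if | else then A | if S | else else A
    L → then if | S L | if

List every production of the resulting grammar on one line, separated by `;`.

S is directly left-recursive.
For S: α = {L}, β = {else then, L, A}. Rewrite as S → β S' and S' → α S' | ε.

S → else then S' | L S' | A S'; A → if | else then A | if S | else else A; L → then if | S L | if; S' → L S' | ε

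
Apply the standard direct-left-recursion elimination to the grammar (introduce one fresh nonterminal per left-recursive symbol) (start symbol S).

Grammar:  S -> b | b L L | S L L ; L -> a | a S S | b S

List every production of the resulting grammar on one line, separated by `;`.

S -> b S' | b L L S'; L -> a | a S S | b S; S' -> L L S' | ε

Directly left-recursive nonterminal: S.
For S: α = {L L}, β = {b, b L L}. Rewrite as S → β S' and S' → α S' | ε.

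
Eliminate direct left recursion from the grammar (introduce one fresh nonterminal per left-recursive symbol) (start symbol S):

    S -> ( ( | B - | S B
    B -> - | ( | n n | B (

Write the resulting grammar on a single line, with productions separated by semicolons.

S -> ( ( S' | B - S'; B -> - B' | ( B' | n n B'; S' -> B S' | epsilon; B' -> ( B' | epsilon

Left recursion appears on S, B.
For S: α = {B}, β = {( (, B -}. Rewrite as S → β S' and S' → α S' | ε.
For B: α = {(}, β = {-, (, n n}. Rewrite as B → β B' and B' → α B' | ε.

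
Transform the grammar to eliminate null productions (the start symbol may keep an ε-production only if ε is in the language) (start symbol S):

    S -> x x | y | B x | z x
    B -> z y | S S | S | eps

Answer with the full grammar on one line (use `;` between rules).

Nullable nonterminals: {B}.
ε ∉ L(G), so no ε-production is kept.
For each production, add variants omitting each subset of nullable occurrences: S → B x gives B x | x.

S -> x x | y | B x | x | z x; B -> z y | S S | S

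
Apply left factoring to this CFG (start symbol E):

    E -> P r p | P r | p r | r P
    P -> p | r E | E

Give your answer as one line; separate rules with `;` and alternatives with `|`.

E has alternatives sharing prefix 'P r': factor to E → P r E' with E' → p | ε.

E -> p r | r P | P r E'; P -> p | r E | E; E' -> p | ε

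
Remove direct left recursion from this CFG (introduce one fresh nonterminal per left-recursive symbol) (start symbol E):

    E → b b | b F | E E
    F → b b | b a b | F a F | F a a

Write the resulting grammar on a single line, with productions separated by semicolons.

E → b b E' | b F E'; F → b b F' | b a b F'; E' → E E' | ε; F' → a F F' | a a F' | ε

E, F are directly left-recursive.
For E: α = {E}, β = {b b, b F}. Rewrite as E → β E' and E' → α E' | ε.
For F: α = {a F, a a}, β = {b b, b a b}. Rewrite as F → β F' and F' → α F' | ε.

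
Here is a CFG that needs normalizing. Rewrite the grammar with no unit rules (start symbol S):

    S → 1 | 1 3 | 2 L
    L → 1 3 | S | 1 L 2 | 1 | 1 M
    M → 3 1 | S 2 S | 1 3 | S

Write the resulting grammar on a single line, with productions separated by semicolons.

S → 1 | 1 3 | 2 L; L → 1 3 | 1 L 2 | 1 | 1 M | 2 L; M → 1 | 1 3 | 2 L | 3 1 | S 2 S

Unit pairs: L ⇒* {S}; M ⇒* {S}.
Replace each nonterminal's rules with the union of the non-unit rules of every nonterminal it unit-derives.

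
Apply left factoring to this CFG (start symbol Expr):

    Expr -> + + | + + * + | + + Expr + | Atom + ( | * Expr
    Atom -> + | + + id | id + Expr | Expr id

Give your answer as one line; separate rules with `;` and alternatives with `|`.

Expr has alternatives sharing prefix '+ +': factor to Expr → + + Expr1 with Expr1 → ε | * + | Expr +.
Atom has alternatives sharing prefix '+': factor to Atom → + Atom1 with Atom1 → ε | + id.

Expr -> Atom + ( | * Expr | + + Expr1; Atom -> id + Expr | Expr id | + Atom1; Expr1 -> ε | * + | Expr +; Atom1 -> ε | + id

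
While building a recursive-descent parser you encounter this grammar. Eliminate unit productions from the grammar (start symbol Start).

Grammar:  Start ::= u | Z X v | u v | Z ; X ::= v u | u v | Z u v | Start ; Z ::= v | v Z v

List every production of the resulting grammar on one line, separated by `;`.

Start ::= v | v Z v | u | Z X v | u v; X ::= v | v Z v | u | Z X v | u v | v u | Z u v; Z ::= v | v Z v

Unit pairs: Start ⇒* {Z}; X ⇒* {Start, Z}.
For each unit pair (A, B), copy every non-unit production of B to A, then drop all unit productions.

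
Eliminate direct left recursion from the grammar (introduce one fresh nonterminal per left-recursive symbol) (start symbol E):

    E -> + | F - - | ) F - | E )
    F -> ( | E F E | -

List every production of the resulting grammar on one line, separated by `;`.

E -> + E' | F - - E' | ) F - E'; F -> ( | E F E | -; E' -> ) E' | epsilon

Directly left-recursive nonterminal: E.
For E: α = {)}, β = {+, F - -, ) F -}. Rewrite as E → β E' and E' → α E' | ε.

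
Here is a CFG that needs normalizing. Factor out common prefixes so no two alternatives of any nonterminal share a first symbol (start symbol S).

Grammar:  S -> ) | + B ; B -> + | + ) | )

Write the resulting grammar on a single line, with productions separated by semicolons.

S -> ) | + B; B -> ) | + B'; B' -> eps | )

B has alternatives sharing prefix '+': factor to B → + B' with B' → ε | ).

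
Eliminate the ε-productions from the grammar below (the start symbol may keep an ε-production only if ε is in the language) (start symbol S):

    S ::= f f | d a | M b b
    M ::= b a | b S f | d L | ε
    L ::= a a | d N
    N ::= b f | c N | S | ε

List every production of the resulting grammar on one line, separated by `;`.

Nullable nonterminals: {M, N}.
ε ∉ L(G), so no ε-production is kept.
For each production, add variants omitting each subset of nullable occurrences: S → M b b gives M b b | b b. L → d N gives d N | d. N → c N gives c N | c.

S ::= f f | d a | M b b | b b; M ::= b a | b S f | d L; L ::= a a | d N | d; N ::= b f | c N | c | S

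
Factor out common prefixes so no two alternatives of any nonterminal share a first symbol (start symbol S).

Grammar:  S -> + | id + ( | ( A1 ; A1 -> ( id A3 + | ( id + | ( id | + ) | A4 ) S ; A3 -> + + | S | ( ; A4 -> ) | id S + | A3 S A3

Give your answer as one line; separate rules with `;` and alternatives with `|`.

S -> + | id + ( | ( A1; A1 -> + ) | A4 ) S | ( id A1'; A3 -> + + | S | (; A4 -> ) | id S + | A3 S A3; A1' -> A3 + | + | ε

A1 has alternatives sharing prefix '( id': factor to A1 → ( id A1' with A1' → A3 + | + | ε.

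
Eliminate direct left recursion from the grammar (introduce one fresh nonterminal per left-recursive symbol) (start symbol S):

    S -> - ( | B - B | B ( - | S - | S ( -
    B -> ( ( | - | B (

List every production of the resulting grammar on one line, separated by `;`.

S, B are directly left-recursive.
For S: α = {-, ( -}, β = {- (, B - B, B ( -}. Rewrite as S → β S' and S' → α S' | ε.
For B: α = {(}, β = {( (, -}. Rewrite as B → β B' and B' → α B' | ε.

S -> - ( S' | B - B S' | B ( - S'; B -> ( ( B' | - B'; S' -> - S' | ( - S' | ε; B' -> ( B' | ε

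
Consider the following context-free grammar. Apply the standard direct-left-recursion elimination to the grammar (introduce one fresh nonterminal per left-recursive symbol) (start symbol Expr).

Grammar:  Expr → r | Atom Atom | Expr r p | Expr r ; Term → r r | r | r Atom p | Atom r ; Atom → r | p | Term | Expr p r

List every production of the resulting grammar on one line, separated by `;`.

Left recursion appears on Expr.
For Expr: α = {r p, r}, β = {r, Atom Atom}. Rewrite as Expr → β Expr1 and Expr1 → α Expr1 | ε.

Expr → r Expr1 | Atom Atom Expr1; Term → r r | r | r Atom p | Atom r; Atom → r | p | Term | Expr p r; Expr1 → r p Expr1 | r Expr1 | epsilon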